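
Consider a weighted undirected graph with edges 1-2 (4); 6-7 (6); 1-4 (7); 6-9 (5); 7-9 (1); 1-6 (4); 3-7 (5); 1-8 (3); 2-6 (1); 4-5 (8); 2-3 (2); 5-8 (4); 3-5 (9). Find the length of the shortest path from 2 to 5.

Comparing a few candidate routes:
2 → 3 → 5: 2 + 9 = 11
2 → 6 → 1 → 8 → 5: 1 + 4 + 3 + 4 = 12
2 → 1 → 4 → 5: 4 + 7 + 8 = 19
2 → 1 → 8 → 5: 4 + 3 + 4 = 11
Shortest: 11.

11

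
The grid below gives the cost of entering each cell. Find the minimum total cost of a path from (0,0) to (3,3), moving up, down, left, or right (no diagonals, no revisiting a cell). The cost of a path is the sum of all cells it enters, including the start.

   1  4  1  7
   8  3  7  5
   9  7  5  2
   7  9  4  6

26

Best path: (0,0) (0,1) (0,2) (0,3) (1,3) (2,3) (3,3)
Cost: 1 + 4 + 1 + 7 + 5 + 2 + 6 = 26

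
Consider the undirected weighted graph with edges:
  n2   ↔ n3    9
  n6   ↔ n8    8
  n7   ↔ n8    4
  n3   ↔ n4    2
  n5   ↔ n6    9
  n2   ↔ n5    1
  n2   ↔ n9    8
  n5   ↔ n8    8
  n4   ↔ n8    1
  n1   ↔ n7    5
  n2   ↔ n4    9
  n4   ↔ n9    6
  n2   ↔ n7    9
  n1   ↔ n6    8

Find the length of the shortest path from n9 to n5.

9

Comparing a few candidate routes:
n9-n2-n5: 8 + 1 = 9
n9-n4-n3-n2-n5: 6 + 2 + 9 + 1 = 18
n9-n4-n8-n5: 6 + 1 + 8 = 15
n9-n4-n2-n5: 6 + 9 + 1 = 16
Shortest: 9.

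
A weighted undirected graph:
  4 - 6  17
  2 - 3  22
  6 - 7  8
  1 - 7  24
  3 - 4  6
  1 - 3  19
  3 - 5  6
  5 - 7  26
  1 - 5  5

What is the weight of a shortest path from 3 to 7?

Paths from 3 to 7:
3 → 5 → 7: 6 + 26 = 32
3 → 4 → 6 → 7: 6 + 17 + 8 = 31
3 → 5 → 1 → 7: 6 + 5 + 24 = 35
3 → 1 → 7: 19 + 24 = 43
3 → 1 → 5 → 7: 19 + 5 + 26 = 50
Best route has total 31.

31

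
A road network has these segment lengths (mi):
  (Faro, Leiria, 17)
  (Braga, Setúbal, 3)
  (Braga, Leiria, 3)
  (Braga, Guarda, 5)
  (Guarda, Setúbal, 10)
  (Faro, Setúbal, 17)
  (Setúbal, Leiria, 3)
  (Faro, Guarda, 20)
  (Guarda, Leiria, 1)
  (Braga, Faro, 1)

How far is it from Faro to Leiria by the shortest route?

4

Some routes from Faro to Leiria:
Faro → Braga → Leiria: 1 + 3 = 4
Faro → Braga → Setúbal → Leiria: 1 + 3 + 3 = 7
Faro → Braga → Guarda → Leiria: 1 + 5 + 1 = 7
The minimum is 4 mi.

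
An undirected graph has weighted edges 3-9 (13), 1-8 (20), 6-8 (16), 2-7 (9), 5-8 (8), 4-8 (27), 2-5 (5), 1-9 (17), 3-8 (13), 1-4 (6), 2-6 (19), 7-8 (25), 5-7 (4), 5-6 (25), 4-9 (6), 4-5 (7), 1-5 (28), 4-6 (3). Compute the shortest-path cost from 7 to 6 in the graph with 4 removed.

28

Some routes from 7 to 6 avoiding 4:
7 -> 5 -> 2 -> 6: 4 + 5 + 19 = 28
7 -> 2 -> 5 -> 8 -> 6: 9 + 5 + 8 + 16 = 38
7 -> 5 -> 8 -> 6: 4 + 8 + 16 = 28
7 -> 5 -> 6: 4 + 25 = 29
7 -> 2 -> 6: 9 + 19 = 28
The minimum is 28.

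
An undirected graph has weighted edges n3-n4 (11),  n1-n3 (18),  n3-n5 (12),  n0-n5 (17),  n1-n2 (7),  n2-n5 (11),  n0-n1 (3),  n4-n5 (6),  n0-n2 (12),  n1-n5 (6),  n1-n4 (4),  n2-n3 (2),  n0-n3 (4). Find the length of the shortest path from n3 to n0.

Comparing a few candidate routes:
n3 -> n2 -> n1 -> n0: 2 + 7 + 3 = 12
n3 -> n1 -> n0: 18 + 3 = 21
n3 -> n4 -> n1 -> n0: 11 + 4 + 3 = 18
n3 -> n0: 4
n3 -> n2 -> n0: 2 + 12 = 14
Best route has total 4.

4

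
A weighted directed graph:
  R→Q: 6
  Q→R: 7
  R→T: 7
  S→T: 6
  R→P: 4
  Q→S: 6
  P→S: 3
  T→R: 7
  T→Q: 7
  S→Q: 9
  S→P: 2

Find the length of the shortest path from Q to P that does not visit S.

Routes from Q to P avoiding S:
Q→R→P: 7 + 4 = 11
The minimum is 11.

11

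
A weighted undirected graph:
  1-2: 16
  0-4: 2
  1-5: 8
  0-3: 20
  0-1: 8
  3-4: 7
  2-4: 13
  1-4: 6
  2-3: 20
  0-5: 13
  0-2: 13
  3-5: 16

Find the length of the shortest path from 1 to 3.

13

Some routes from 1 to 3:
1 - 4 - 0 - 3: 6 + 2 + 20 = 28
1 - 0 - 3: 8 + 20 = 28
1 - 4 - 3: 6 + 7 = 13
1 - 0 - 4 - 3: 8 + 2 + 7 = 17
1 - 5 - 3: 8 + 16 = 24
The minimum is 13.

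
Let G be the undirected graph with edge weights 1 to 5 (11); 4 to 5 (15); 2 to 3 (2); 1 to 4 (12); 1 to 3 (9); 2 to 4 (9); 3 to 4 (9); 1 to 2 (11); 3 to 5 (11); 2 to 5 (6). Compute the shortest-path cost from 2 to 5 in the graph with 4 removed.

Checking several routes:
2 -> 5: 6
2 -> 3 -> 5: 2 + 11 = 13
2 -> 3 -> 1 -> 5: 2 + 9 + 11 = 22
Best route has total 6.

6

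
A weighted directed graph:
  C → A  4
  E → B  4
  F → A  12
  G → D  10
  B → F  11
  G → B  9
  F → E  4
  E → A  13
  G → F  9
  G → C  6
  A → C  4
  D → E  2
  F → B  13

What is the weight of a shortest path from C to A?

Candidate routes:
C -> A: 4
Shortest: 4.

4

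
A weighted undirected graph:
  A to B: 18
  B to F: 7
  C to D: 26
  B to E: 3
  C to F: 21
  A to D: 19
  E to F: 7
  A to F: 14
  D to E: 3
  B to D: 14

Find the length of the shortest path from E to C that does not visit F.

29

Candidate routes:
E - D - C: 3 + 26 = 29
E - B - D - C: 3 + 14 + 26 = 43
E - B - A - D - C: 3 + 18 + 19 + 26 = 66
Shortest: 29.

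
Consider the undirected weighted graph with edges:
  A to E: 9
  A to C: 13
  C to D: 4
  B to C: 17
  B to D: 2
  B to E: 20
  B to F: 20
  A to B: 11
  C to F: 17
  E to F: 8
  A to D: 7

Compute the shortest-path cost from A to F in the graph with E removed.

28

A few of the A→F routes:
A→C→F: 13 + 17 = 30
A→D→B→F: 7 + 2 + 20 = 29
A→B→F: 11 + 20 = 31
A→B→D→C→F: 11 + 2 + 4 + 17 = 34
A→D→C→F: 7 + 4 + 17 = 28
Best route has total 28.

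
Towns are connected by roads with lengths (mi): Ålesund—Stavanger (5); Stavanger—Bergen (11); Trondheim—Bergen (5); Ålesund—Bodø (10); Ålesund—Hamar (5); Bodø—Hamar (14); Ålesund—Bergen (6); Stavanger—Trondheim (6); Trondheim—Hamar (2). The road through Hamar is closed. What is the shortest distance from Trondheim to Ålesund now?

11

Routes from Trondheim to Ålesund avoiding Hamar:
Trondheim-Bergen-Stavanger-Ålesund: 5 + 11 + 5 = 21
Trondheim-Stavanger-Bergen-Ålesund: 6 + 11 + 6 = 23
Trondheim-Stavanger-Ålesund: 6 + 5 = 11
Trondheim-Bergen-Ålesund: 5 + 6 = 11
Shortest: 11 mi.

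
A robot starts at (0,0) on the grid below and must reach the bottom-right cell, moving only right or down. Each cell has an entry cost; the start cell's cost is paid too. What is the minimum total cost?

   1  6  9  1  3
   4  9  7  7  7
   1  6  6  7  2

One optimal route is r0c0 r1c0 r2c0 r2c1 r2c2 r2c3 r2c4.
Its cost is 1 + 4 + 1 + 6 + 6 + 7 + 2 = 27.

27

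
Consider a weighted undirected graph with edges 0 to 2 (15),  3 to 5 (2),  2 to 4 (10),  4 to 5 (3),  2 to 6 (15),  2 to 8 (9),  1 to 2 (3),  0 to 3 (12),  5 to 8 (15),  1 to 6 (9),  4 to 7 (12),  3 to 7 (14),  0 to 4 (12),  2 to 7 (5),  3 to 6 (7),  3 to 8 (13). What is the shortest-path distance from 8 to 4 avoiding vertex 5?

A few of the 8→4 routes:
8 -> 2 -> 0 -> 4: 9 + 15 + 12 = 36
8 -> 2 -> 7 -> 4: 9 + 5 + 12 = 26
8 -> 3 -> 0 -> 4: 13 + 12 + 12 = 37
8 -> 2 -> 4: 9 + 10 = 19
Shortest: 19.

19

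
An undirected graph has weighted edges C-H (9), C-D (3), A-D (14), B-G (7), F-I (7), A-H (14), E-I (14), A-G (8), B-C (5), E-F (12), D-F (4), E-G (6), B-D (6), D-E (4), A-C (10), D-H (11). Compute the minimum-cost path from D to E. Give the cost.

4

Comparing a few candidate routes:
D -> C -> A -> G -> E: 3 + 10 + 8 + 6 = 27
D -> E: 4
D -> B -> G -> E: 6 + 7 + 6 = 19
D -> C -> B -> G -> E: 3 + 5 + 7 + 6 = 21
D -> F -> E: 4 + 12 = 16
D -> F -> I -> E: 4 + 7 + 14 = 25
Shortest: 4.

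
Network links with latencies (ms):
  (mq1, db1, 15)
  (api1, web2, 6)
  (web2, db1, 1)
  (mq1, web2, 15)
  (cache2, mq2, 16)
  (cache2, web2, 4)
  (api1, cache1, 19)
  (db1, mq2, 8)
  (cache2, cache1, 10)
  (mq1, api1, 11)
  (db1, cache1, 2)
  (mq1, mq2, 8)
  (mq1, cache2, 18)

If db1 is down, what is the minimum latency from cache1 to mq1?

28

Comparing a few candidate routes:
cache1→cache2→web2→api1→mq1: 10 + 4 + 6 + 11 = 31
cache1→cache2→web2→mq1: 10 + 4 + 15 = 29
cache1→api1→mq1: 19 + 11 = 30
cache1→cache2→mq1: 10 + 18 = 28
The minimum is 28 ms.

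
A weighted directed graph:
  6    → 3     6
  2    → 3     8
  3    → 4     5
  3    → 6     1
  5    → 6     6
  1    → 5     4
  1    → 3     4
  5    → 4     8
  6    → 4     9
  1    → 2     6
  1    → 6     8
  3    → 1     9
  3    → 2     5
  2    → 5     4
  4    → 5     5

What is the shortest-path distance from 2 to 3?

8

Routes from 2 to 3:
2 - 5 - 6 - 3: 4 + 6 + 6 = 16
2 - 3: 8
Shortest: 8.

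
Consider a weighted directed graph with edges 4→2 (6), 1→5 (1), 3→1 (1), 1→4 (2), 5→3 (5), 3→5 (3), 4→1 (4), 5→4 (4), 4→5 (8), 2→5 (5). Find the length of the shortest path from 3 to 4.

3

Paths from 3 to 4:
3→1→5→4: 1 + 1 + 4 = 6
3→1→4: 1 + 2 = 3
3→5→4: 3 + 4 = 7
The minimum is 3.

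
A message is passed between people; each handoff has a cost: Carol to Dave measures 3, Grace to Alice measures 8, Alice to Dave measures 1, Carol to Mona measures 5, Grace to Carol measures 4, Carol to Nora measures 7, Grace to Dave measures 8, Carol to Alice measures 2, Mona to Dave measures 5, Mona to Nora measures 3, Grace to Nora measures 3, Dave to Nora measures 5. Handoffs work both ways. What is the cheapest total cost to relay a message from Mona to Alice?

Some routes from Mona to Alice:
Mona -> Dave -> Alice: 5 + 1 = 6
Mona -> Dave -> Carol -> Alice: 5 + 3 + 2 = 10
Mona -> Carol -> Dave -> Alice: 5 + 3 + 1 = 9
Mona -> Nora -> Dave -> Alice: 3 + 5 + 1 = 9
Mona -> Carol -> Alice: 5 + 2 = 7
Shortest: 6.

6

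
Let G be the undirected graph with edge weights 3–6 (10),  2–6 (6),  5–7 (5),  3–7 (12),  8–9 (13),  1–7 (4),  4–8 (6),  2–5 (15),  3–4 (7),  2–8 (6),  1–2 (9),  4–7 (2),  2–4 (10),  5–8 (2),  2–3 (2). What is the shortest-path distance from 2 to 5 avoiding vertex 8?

15

Some routes from 2 to 5 avoiding 8:
2-1-7-5: 9 + 4 + 5 = 18
2-5: 15
2-3-4-7-5: 2 + 7 + 2 + 5 = 16
2-3-7-5: 2 + 12 + 5 = 19
2-6-3-4-7-5: 6 + 10 + 7 + 2 + 5 = 30
2-4-7-5: 10 + 2 + 5 = 17
The minimum is 15.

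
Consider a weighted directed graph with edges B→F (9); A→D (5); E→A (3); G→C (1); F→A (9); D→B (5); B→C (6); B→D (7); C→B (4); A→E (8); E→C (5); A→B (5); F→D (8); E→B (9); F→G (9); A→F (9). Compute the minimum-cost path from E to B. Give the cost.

Comparing a few candidate routes:
E → A → B: 3 + 5 = 8
E → C → B: 5 + 4 = 9
E → B: 9
E → A → D → B: 3 + 5 + 5 = 13
The minimum is 8.

8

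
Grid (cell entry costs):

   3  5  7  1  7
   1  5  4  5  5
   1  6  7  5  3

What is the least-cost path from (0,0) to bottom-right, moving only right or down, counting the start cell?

26

Path (0,0) → (1,0) → (1,1) → (1,2) → (1,3) → (1,4) → (2,4): 3 + 1 + 5 + 4 + 5 + 5 + 3 = 26.
(Top row then right column would cost 31.)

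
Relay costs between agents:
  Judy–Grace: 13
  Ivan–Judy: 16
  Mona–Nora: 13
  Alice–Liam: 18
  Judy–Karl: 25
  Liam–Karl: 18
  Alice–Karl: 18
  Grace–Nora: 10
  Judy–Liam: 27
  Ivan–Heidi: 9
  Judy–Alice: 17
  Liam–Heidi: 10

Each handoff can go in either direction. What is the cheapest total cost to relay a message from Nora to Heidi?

Routes from Nora to Heidi:
Nora - Grace - Judy - Karl - Liam - Heidi: 10 + 13 + 25 + 18 + 10 = 76
Nora - Grace - Judy - Karl - Alice - Liam - Heidi: 10 + 13 + 25 + 18 + 18 + 10 = 94
Nora - Grace - Judy - Alice - Karl - Liam - Heidi: 10 + 13 + 17 + 18 + 18 + 10 = 86
Nora - Grace - Judy - Liam - Heidi: 10 + 13 + 27 + 10 = 60
Nora - Grace - Judy - Ivan - Heidi: 10 + 13 + 16 + 9 = 48
Nora - Grace - Judy - Alice - Liam - Heidi: 10 + 13 + 17 + 18 + 10 = 68
The minimum is 48.

48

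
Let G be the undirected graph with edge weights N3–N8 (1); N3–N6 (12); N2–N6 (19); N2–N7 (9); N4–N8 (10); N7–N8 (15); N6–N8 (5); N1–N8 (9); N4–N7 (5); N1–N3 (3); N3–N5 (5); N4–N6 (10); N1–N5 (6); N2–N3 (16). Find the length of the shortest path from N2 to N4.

14

Comparing a few candidate routes:
N2-N7-N4: 9 + 5 = 14
N2-N6-N8-N4: 19 + 5 + 10 = 34
N2-N3-N8-N4: 16 + 1 + 10 = 27
N2-N3-N8-N6-N4: 16 + 1 + 5 + 10 = 32
N2-N6-N4: 19 + 10 = 29
N2-N7-N8-N4: 9 + 15 + 10 = 34
The minimum is 14.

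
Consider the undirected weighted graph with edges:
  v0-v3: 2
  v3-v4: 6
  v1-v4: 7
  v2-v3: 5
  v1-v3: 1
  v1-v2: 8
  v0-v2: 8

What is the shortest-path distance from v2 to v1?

Some routes from v2 to v1:
v2→v0→v3→v1: 8 + 2 + 1 = 11
v2→v3→v1: 5 + 1 = 6
v2→v1: 8
Best route has total 6.

6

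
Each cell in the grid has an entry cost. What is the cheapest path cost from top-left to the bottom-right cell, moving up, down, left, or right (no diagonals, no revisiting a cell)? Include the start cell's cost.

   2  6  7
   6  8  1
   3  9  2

18

One optimal route is (0,0)→(0,1)→(0,2)→(1,2)→(2,2).
Its cost is 2 + 6 + 7 + 1 + 2 = 18.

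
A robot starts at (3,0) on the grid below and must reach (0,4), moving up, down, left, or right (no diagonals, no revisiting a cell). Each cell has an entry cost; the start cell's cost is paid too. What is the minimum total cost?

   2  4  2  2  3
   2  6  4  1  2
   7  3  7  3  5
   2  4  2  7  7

24

Path (3,0) → (2,0) → (1,0) → (0,0) → (0,1) → (0,2) → (0,3) → (0,4): 2 + 7 + 2 + 2 + 4 + 2 + 2 + 3 = 24.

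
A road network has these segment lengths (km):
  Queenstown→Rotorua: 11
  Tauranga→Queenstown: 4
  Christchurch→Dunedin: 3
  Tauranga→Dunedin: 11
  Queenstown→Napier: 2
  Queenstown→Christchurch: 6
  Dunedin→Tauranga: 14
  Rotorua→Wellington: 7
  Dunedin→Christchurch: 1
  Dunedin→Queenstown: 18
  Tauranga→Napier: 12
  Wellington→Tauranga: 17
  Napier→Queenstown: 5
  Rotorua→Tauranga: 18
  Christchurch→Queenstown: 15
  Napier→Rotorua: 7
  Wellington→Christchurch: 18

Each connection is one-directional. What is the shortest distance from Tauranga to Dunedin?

11

A few of the Tauranga→Dunedin routes:
Tauranga → Queenstown → Rotorua → Wellington → Christchurch → Dunedin: 4 + 11 + 7 + 18 + 3 = 43
Tauranga → Napier → Queenstown → Christchurch → Dunedin: 12 + 5 + 6 + 3 = 26
Tauranga → Napier → Rotorua → Wellington → Christchurch → Dunedin: 12 + 7 + 7 + 18 + 3 = 47
Tauranga → Queenstown → Napier → Rotorua → Wellington → Christchurch → Dunedin: 4 + 2 + 7 + 7 + 18 + 3 = 41
Tauranga → Dunedin: 11
Tauranga → Queenstown → Christchurch → Dunedin: 4 + 6 + 3 = 13
Shortest: 11 km.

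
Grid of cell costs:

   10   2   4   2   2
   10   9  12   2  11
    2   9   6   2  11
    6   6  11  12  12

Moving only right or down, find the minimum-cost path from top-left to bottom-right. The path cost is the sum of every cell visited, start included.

45

Cheapest: r0c0 -> r0c1 -> r0c2 -> r0c3 -> r1c3 -> r2c3 -> r2c4 -> r3c4
  10 + 2 + 4 + 2 + 2 + 2 + 11 + 12 = 45
For comparison, the top-then-right route costs 54.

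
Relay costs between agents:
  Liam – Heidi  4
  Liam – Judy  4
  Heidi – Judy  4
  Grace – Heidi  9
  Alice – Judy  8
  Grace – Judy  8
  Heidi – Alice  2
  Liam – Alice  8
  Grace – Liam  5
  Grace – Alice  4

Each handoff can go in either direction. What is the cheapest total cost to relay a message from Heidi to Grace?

6

Checking several routes:
Heidi -> Alice -> Grace: 2 + 4 = 6
Heidi -> Liam -> Grace: 4 + 5 = 9
Heidi -> Grace: 9
The minimum is 6.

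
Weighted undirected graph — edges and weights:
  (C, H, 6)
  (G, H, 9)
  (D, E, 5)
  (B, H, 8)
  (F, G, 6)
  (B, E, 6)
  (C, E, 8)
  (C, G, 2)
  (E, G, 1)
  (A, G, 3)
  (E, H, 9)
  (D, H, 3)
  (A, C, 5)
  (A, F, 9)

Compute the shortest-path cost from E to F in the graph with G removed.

22

Candidate routes:
E -> H -> C -> A -> F: 9 + 6 + 5 + 9 = 29
E -> C -> A -> F: 8 + 5 + 9 = 22
E -> B -> H -> C -> A -> F: 6 + 8 + 6 + 5 + 9 = 34
E -> D -> H -> C -> A -> F: 5 + 3 + 6 + 5 + 9 = 28
Best route has total 22.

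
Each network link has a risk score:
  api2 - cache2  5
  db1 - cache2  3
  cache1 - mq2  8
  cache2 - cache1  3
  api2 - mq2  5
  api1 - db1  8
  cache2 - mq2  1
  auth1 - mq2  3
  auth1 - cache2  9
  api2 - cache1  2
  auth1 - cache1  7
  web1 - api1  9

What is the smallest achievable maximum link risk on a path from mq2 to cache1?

3

Some routes from mq2 to cache1:
mq2→cache2→cache1: max(1, 3) = 3
mq2→cache2→api2→cache1: max(1, 5, 2) = 5
mq2→api2→cache1: max(5, 2) = 5
mq2→auth1→cache1: max(3, 7) = 7
mq2→api2→cache2→cache1: max(5, 5, 3) = 5
mq2→cache1: max(8) = 8
The minimum achievable maximum is 3.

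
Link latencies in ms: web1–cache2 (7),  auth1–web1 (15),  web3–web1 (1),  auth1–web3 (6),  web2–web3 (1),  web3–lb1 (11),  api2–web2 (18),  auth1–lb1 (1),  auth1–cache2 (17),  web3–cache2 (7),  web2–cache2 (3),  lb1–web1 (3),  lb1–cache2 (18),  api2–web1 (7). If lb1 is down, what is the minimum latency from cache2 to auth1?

Checking several routes:
cache2-auth1: 17
cache2-web3-auth1: 7 + 6 = 13
cache2-web2-web3-web1-auth1: 3 + 1 + 1 + 15 = 20
cache2-web1-auth1: 7 + 15 = 22
cache2-web1-web3-auth1: 7 + 1 + 6 = 14
cache2-web2-web3-auth1: 3 + 1 + 6 = 10
Shortest: 10 ms.

10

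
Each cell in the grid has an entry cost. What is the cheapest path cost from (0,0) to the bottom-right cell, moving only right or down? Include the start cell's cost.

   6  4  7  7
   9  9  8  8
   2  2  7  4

30

Best path: r0c0 r1c0 r2c0 r2c1 r2c2 r2c3
Cost: 6 + 9 + 2 + 2 + 7 + 4 = 30
(Top row then right column would cost 36.)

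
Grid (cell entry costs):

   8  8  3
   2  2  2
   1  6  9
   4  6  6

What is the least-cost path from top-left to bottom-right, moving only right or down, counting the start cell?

27

Take (0,0)→(1,0)→(2,0)→(3,0)→(3,1)→(3,2) for a total of 8 + 2 + 1 + 4 + 6 + 6 = 27.
(Top row then right column would cost 36.)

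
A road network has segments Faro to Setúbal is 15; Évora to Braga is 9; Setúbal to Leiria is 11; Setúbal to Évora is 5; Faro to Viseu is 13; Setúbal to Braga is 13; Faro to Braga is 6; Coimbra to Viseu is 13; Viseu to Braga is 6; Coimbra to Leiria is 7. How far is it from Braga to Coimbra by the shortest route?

19

Some routes from Braga to Coimbra:
Braga→Évora→Setúbal→Leiria→Coimbra: 9 + 5 + 11 + 7 = 32
Braga→Setúbal→Leiria→Coimbra: 13 + 11 + 7 = 31
Braga→Viseu→Coimbra: 6 + 13 = 19
Best route has total 19.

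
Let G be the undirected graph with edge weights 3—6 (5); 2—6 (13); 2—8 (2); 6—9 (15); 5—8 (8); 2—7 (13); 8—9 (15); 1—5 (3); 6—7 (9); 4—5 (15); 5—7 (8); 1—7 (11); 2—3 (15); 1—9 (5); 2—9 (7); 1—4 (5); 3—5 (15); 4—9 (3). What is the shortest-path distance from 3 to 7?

14

Some routes from 3 to 7:
3 -> 6 -> 7: 5 + 9 = 14
3 -> 6 -> 2 -> 7: 5 + 13 + 13 = 31
3 -> 2 -> 7: 15 + 13 = 28
3 -> 5 -> 1 -> 7: 15 + 3 + 11 = 29
3 -> 5 -> 7: 15 + 8 = 23
The minimum is 14.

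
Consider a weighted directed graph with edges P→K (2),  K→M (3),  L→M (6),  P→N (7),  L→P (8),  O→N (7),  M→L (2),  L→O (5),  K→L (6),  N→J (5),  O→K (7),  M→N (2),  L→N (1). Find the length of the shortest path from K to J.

Some routes from K to J:
K→L→M→N→J: 6 + 6 + 2 + 5 = 19
K→L→N→J: 6 + 1 + 5 = 12
K→L→O→N→J: 6 + 5 + 7 + 5 = 23
K→M→L→N→J: 3 + 2 + 1 + 5 = 11
K→M→L→O→N→J: 3 + 2 + 5 + 7 + 5 = 22
K→M→N→J: 3 + 2 + 5 = 10
Shortest: 10.

10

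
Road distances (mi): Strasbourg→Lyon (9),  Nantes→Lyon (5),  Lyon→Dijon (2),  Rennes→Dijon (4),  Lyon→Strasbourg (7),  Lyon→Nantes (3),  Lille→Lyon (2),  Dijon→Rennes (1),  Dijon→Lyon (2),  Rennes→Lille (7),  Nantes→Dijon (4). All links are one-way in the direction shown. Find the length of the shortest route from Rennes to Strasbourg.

13

Routes from Rennes to Strasbourg:
Rennes - Dijon - Lyon - Strasbourg: 4 + 2 + 7 = 13
Rennes - Lille - Lyon - Strasbourg: 7 + 2 + 7 = 16
Best route has total 13 mi.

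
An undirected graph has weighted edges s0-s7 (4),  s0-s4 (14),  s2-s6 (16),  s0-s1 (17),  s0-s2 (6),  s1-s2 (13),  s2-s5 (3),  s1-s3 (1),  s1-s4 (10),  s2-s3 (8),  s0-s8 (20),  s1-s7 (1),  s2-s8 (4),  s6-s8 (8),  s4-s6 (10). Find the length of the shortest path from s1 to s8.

13

A few of the s1→s8 routes:
s1 → s3 → s2 → s8: 1 + 8 + 4 = 13
s1 → s2 → s8: 13 + 4 = 17
s1 → s7 → s0 → s2 → s8: 1 + 4 + 6 + 4 = 15
Best route has total 13.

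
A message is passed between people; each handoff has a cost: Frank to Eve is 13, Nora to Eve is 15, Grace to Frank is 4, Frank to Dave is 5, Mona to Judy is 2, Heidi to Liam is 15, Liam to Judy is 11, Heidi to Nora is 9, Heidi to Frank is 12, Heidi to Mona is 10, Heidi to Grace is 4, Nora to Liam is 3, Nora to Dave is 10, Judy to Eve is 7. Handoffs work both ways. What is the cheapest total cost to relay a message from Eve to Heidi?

Some routes from Eve to Heidi:
Eve - Judy - Mona - Heidi: 7 + 2 + 10 = 19
Eve - Nora - Heidi: 15 + 9 = 24
Eve - Frank - Grace - Heidi: 13 + 4 + 4 = 21
Best route has total 19.

19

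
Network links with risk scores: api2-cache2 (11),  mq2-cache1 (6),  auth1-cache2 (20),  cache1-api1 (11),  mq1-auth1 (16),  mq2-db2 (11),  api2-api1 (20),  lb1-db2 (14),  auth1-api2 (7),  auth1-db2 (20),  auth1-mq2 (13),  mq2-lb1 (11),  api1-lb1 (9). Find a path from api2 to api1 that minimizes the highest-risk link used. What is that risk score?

A few of the api2→api1 routes:
api2 -> auth1 -> mq2 -> db2 -> lb1 -> api1: max(7, 13, 11, 14, 9) = 14
api2 -> auth1 -> mq2 -> lb1 -> api1: max(7, 13, 11, 9) = 13
api2 -> auth1 -> mq2 -> cache1 -> api1: max(7, 13, 6, 11) = 13
api2 -> cache2 -> auth1 -> mq2 -> lb1 -> api1: max(11, 20, 13, 11, 9) = 20
The minimum achievable maximum is 13.

13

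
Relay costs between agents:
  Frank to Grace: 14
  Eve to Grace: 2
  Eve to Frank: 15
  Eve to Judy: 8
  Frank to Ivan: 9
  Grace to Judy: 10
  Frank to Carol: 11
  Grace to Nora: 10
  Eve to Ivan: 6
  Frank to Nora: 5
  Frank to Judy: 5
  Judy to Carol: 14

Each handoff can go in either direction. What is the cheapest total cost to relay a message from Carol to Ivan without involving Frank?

Candidate routes:
Carol → Judy → Eve → Ivan: 14 + 8 + 6 = 28
Carol → Judy → Grace → Eve → Ivan: 14 + 10 + 2 + 6 = 32
Shortest: 28.

28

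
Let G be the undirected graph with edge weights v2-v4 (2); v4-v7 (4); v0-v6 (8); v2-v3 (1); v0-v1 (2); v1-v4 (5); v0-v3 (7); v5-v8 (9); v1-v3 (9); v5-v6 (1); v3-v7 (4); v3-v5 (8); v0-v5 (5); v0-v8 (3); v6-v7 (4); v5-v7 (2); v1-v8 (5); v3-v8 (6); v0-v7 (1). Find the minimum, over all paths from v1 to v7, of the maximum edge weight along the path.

2

Some routes from v1 to v7:
v1-v0-v7: max(2, 1) = 2
v1-v4-v7: max(5, 4) = 5
v1-v4-v2-v3-v7: max(5, 2, 1, 4) = 5
Best route has worst link 2.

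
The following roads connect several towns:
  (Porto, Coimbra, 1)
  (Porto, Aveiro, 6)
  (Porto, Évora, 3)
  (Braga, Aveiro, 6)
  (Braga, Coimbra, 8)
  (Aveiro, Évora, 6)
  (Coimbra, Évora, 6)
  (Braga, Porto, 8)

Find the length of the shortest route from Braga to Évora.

11

Some routes from Braga to Évora:
Braga→Coimbra→Évora: 8 + 6 = 14
Braga→Porto→Coimbra→Évora: 8 + 1 + 6 = 15
Braga→Porto→Évora: 8 + 3 = 11
Braga→Coimbra→Porto→Évora: 8 + 1 + 3 = 12
Braga→Aveiro→Évora: 6 + 6 = 12
Shortest: 11.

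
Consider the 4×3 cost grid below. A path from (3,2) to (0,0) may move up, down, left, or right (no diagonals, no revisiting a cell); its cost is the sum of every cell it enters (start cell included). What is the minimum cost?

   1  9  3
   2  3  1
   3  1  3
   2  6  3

13

Path (3,2) (2,2) (1,2) (1,1) (1,0) (0,0): 3 + 3 + 1 + 3 + 2 + 1 = 13.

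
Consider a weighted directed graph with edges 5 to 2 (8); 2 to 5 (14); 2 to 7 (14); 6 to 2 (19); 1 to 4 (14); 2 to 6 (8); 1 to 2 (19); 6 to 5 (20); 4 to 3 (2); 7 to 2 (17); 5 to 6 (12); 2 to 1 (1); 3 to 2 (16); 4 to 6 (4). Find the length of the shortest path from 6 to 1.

Candidate routes:
6 - 2 - 1: 19 + 1 = 20
6 - 5 - 2 - 1: 20 + 8 + 1 = 29
The minimum is 20.

20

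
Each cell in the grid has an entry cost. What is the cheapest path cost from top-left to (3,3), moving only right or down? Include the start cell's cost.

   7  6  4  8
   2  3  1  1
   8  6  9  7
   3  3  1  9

One optimal route is [0,0] [1,0] [1,1] [1,2] [1,3] [2,3] [3,3].
Its cost is 7 + 2 + 3 + 1 + 1 + 7 + 9 = 30.
For comparison, the top-then-right route costs 42.

30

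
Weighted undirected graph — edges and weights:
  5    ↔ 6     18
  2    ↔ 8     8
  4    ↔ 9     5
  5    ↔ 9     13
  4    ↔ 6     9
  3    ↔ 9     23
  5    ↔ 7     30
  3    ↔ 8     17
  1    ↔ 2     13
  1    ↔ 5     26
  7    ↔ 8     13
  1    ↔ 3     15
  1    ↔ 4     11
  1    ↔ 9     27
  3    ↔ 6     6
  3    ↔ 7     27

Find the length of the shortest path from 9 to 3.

20

Some routes from 9 to 3:
9→5→6→3: 13 + 18 + 6 = 37
9→4→6→3: 5 + 9 + 6 = 20
9→4→1→3: 5 + 11 + 15 = 31
9→1→3: 27 + 15 = 42
9→3: 23
Shortest: 20.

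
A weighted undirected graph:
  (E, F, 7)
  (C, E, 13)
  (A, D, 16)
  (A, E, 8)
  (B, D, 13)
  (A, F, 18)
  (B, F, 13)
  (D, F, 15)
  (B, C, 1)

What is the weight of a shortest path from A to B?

Comparing a few candidate routes:
A - D - B: 16 + 13 = 29
A - E - F - B: 8 + 7 + 13 = 28
A - E - C - B: 8 + 13 + 1 = 22
The minimum is 22.

22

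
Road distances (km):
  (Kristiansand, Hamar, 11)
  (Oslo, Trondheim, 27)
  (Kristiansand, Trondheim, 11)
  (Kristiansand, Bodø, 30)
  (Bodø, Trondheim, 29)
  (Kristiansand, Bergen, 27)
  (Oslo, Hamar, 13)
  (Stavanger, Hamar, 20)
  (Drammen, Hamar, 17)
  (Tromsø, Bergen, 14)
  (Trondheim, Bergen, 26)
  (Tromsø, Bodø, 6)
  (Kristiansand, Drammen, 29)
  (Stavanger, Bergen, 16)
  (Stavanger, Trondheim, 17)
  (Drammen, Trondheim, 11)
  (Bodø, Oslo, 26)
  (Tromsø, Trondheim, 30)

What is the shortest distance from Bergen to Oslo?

46

Comparing a few candidate routes:
Bergen→Stavanger→Hamar→Oslo: 16 + 20 + 13 = 49
Bergen→Trondheim→Oslo: 26 + 27 = 53
Bergen→Kristiansand→Hamar→Oslo: 27 + 11 + 13 = 51
Bergen→Tromsø→Bodø→Oslo: 14 + 6 + 26 = 46
Best route has total 46 km.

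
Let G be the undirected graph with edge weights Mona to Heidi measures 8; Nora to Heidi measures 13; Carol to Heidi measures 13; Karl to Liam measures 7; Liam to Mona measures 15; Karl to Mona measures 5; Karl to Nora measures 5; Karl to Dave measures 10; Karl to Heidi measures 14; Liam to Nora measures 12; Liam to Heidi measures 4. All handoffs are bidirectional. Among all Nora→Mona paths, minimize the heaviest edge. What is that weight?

A few of the Nora→Mona routes:
Nora-Liam-Karl-Mona: max(12, 7, 5) = 12
Nora-Karl-Liam-Heidi-Mona: max(5, 7, 4, 8) = 8
Nora-Karl-Mona: max(5, 5) = 5
Nora-Heidi-Mona: max(13, 8) = 13
Nora-Liam-Heidi-Mona: max(12, 4, 8) = 12
Nora-Heidi-Liam-Karl-Mona: max(13, 4, 7, 5) = 13
Smallest bottleneck: 5.

5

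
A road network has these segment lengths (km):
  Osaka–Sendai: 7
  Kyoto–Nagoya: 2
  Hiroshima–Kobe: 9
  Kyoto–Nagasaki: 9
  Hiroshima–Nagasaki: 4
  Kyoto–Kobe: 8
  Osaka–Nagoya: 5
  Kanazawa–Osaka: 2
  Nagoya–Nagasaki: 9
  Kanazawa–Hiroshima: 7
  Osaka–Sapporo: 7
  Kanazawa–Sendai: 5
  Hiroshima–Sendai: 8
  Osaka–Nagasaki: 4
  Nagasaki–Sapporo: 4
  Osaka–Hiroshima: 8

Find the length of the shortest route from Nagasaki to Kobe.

13

A few of the Nagasaki→Kobe routes:
Nagasaki -> Nagoya -> Kyoto -> Kobe: 9 + 2 + 8 = 19
Nagasaki -> Osaka -> Nagoya -> Kyoto -> Kobe: 4 + 5 + 2 + 8 = 19
Nagasaki -> Kyoto -> Kobe: 9 + 8 = 17
Nagasaki -> Hiroshima -> Kobe: 4 + 9 = 13
Shortest: 13 km.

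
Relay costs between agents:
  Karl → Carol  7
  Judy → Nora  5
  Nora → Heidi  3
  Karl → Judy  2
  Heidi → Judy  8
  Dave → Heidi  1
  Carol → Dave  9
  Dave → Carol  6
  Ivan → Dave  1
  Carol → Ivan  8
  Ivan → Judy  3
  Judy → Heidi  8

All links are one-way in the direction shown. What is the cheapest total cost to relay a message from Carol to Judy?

11

Paths from Carol to Judy:
Carol-Ivan-Dave-Heidi-Judy: 8 + 1 + 1 + 8 = 18
Carol-Dave-Heidi-Judy: 9 + 1 + 8 = 18
Carol-Ivan-Judy: 8 + 3 = 11
The minimum is 11.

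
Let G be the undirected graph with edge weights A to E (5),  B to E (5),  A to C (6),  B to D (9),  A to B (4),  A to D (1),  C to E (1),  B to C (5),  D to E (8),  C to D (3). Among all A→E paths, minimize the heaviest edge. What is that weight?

Checking several routes:
A - D - C - B - E: max(1, 3, 5, 5) = 5
A - D - C - E: max(1, 3, 1) = 3
A - B - C - E: max(4, 5, 1) = 5
The minimum achievable maximum is 3.

3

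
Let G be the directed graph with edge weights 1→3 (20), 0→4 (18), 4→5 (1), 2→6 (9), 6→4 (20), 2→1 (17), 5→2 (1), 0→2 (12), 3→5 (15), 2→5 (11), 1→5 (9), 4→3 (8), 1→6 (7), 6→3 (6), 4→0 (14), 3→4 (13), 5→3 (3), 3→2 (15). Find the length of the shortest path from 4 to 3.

4

A few of the 4→3 routes:
4-5-2-6-3: 1 + 1 + 9 + 6 = 17
4-5-3: 1 + 3 = 4
4-5-2-1-6-3: 1 + 1 + 17 + 7 + 6 = 32
4-3: 8
Best route has total 4.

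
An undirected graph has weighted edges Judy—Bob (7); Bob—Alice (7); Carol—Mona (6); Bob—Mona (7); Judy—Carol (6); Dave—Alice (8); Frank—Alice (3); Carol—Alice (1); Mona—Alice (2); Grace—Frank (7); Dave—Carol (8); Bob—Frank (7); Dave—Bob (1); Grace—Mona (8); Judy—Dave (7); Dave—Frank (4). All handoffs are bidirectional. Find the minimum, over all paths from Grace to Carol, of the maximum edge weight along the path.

7

A few of the Grace→Carol routes:
Grace-Frank-Dave-Judy-Bob-Mona-Alice-Carol: max(7, 4, 7, 7, 7, 2, 1) = 7
Grace-Frank-Dave-Judy-Carol: max(7, 4, 7, 6) = 7
Grace-Frank-Dave-Judy-Bob-Alice-Carol: max(7, 4, 7, 7, 7, 1) = 7
Grace-Frank-Dave-Judy-Bob-Alice-Mona-Carol: max(7, 4, 7, 7, 7, 2, 6) = 7
Grace-Frank-Dave-Judy-Bob-Mona-Carol: max(7, 4, 7, 7, 7, 6) = 7
The minimum achievable maximum is 7.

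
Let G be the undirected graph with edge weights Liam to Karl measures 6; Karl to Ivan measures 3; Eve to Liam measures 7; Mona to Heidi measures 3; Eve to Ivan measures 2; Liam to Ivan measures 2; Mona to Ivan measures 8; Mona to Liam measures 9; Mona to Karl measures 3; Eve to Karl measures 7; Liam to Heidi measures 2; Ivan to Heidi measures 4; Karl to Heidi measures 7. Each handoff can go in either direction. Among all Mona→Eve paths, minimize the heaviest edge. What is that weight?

Checking several routes:
Mona - Karl - Ivan - Eve: max(3, 3, 2) = 3
Mona - Karl - Liam - Ivan - Eve: max(3, 6, 2, 2) = 6
Mona - Heidi - Ivan - Eve: max(3, 4, 2) = 4
Mona - Karl - Liam - Heidi - Ivan - Eve: max(3, 6, 2, 4, 2) = 6
Mona - Heidi - Liam - Ivan - Eve: max(3, 2, 2, 2) = 3
Mona - Heidi - Liam - Karl - Ivan - Eve: max(3, 2, 6, 3, 2) = 6
The minimum achievable maximum is 3.

3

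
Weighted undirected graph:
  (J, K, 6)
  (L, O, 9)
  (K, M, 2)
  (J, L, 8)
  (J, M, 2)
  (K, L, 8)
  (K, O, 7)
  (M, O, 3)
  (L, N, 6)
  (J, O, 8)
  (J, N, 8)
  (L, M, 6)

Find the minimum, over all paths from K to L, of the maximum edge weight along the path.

6

Some routes from K to L:
K - O - M - J - N - L: max(7, 3, 2, 8, 6) = 8
K - M - L: max(2, 6) = 6
K - J - M - L: max(6, 2, 6) = 6
K - O - M - J - L: max(7, 3, 2, 8) = 8
K - O - M - L: max(7, 3, 6) = 7
Best route has worst link 6.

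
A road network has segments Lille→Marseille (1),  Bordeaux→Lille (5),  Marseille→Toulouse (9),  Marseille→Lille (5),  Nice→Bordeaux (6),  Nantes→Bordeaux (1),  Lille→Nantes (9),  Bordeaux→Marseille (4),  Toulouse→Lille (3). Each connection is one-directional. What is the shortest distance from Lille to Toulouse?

Candidate routes:
Lille - Nantes - Bordeaux - Marseille - Toulouse: 9 + 1 + 4 + 9 = 23
Lille - Marseille - Toulouse: 1 + 9 = 10
The minimum is 10 mi.

10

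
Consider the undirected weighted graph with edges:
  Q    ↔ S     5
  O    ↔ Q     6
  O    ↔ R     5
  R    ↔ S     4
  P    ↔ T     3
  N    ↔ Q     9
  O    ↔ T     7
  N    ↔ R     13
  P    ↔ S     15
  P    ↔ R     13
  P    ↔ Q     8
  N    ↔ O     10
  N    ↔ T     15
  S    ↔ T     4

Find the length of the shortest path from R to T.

8

Comparing a few candidate routes:
R - O - T: 5 + 7 = 12
R - S - T: 4 + 4 = 8
R - P - T: 13 + 3 = 16
The minimum is 8.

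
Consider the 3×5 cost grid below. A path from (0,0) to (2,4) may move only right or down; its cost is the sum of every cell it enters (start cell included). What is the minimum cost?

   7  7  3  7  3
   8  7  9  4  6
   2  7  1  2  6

33

Cheapest: r0c0→r1c0→r2c0→r2c1→r2c2→r2c3→r2c4
  7 + 8 + 2 + 7 + 1 + 2 + 6 = 33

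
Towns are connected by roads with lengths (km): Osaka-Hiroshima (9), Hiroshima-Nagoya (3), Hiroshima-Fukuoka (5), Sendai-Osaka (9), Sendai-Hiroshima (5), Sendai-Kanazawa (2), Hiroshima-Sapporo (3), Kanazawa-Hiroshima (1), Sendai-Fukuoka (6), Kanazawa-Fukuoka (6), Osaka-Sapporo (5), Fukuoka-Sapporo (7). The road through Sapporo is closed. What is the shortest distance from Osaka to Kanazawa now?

Comparing a few candidate routes:
Osaka → Sendai → Kanazawa: 9 + 2 = 11
Osaka → Sendai → Hiroshima → Kanazawa: 9 + 5 + 1 = 15
Osaka → Hiroshima → Kanazawa: 9 + 1 = 10
Osaka → Hiroshima → Sendai → Kanazawa: 9 + 5 + 2 = 16
Best route has total 10 km.

10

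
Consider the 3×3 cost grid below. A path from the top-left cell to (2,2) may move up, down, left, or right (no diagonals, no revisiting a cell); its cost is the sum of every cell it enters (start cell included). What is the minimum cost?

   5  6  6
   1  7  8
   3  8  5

22

Cheapest: (0,0) (1,0) (2,0) (2,1) (2,2)
  5 + 1 + 3 + 8 + 5 = 22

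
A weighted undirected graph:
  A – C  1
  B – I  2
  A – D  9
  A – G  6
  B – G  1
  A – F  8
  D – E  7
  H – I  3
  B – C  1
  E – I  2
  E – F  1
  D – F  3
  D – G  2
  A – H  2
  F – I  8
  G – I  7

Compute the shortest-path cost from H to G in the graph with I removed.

5

Some routes from H to G avoiding I:
H - A - F - D - G: 2 + 8 + 3 + 2 = 15
H - A - C - B - G: 2 + 1 + 1 + 1 = 5
H - A - D - G: 2 + 9 + 2 = 13
H - A - G: 2 + 6 = 8
The minimum is 5.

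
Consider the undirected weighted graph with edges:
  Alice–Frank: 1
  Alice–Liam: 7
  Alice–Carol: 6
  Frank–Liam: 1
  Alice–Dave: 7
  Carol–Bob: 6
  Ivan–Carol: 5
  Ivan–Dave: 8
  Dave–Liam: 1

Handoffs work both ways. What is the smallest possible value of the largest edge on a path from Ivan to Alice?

Candidate routes:
Ivan→Dave→Alice: max(8, 7) = 8
Ivan→Carol→Alice: max(5, 6) = 6
Ivan→Dave→Liam→Alice: max(8, 1, 7) = 8
Ivan→Dave→Liam→Frank→Alice: max(8, 1, 1, 1) = 8
The minimum achievable maximum is 6.

6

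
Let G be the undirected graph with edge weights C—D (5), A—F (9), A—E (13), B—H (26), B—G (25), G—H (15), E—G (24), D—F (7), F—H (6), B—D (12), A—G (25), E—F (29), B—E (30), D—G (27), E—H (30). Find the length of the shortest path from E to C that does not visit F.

Checking several routes:
E → H → B → D → C: 30 + 26 + 12 + 5 = 73
E → B → D → C: 30 + 12 + 5 = 47
E → A → G → D → C: 13 + 25 + 27 + 5 = 70
E → G → D → C: 24 + 27 + 5 = 56
E → G → B → D → C: 24 + 25 + 12 + 5 = 66
Best route has total 47.

47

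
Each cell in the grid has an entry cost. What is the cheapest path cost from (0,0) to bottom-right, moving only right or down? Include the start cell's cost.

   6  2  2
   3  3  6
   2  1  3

15

Cheapest: (0,0) (0,1) (1,1) (2,1) (2,2)
  6 + 2 + 3 + 1 + 3 = 15
(Top row then right column would cost 19.)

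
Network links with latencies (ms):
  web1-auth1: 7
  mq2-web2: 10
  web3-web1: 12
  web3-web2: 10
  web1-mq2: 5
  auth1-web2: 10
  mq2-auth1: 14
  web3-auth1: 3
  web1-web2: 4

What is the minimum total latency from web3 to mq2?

15

A few of the web3→mq2 routes:
web3 -> web2 -> mq2: 10 + 10 = 20
web3 -> web2 -> web1 -> mq2: 10 + 4 + 5 = 19
web3 -> auth1 -> web1 -> mq2: 3 + 7 + 5 = 15
web3 -> auth1 -> mq2: 3 + 14 = 17
web3 -> auth1 -> web2 -> web1 -> mq2: 3 + 10 + 4 + 5 = 22
web3 -> web1 -> mq2: 12 + 5 = 17
Best route has total 15 ms.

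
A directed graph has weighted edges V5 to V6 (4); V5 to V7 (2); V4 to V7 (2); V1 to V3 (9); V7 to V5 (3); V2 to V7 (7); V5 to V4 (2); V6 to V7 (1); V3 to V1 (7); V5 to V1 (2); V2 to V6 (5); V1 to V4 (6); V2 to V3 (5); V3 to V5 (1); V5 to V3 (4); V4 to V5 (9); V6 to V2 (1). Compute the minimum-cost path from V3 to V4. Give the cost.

3

Routes from V3 to V4:
V3 -> V1 -> V4: 7 + 6 = 13
V3 -> V5 -> V4: 1 + 2 = 3
V3 -> V5 -> V1 -> V4: 1 + 2 + 6 = 9
Shortest: 3.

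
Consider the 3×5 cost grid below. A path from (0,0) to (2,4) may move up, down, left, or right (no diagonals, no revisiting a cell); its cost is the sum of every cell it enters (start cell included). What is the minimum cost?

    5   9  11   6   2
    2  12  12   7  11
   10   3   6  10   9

Cheapest: (0,0)→(1,0)→(2,0)→(2,1)→(2,2)→(2,3)→(2,4)
  5 + 2 + 10 + 3 + 6 + 10 + 9 = 45

45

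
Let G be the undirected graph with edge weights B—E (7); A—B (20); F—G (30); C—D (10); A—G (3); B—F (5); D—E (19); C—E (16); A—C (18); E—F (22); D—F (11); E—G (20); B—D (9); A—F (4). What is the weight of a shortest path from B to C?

A few of the B→C routes:
B → D → C: 9 + 10 = 19
B → E → C: 7 + 16 = 23
B → F → D → C: 5 + 11 + 10 = 26
B → F → A → C: 5 + 4 + 18 = 27
Shortest: 19.

19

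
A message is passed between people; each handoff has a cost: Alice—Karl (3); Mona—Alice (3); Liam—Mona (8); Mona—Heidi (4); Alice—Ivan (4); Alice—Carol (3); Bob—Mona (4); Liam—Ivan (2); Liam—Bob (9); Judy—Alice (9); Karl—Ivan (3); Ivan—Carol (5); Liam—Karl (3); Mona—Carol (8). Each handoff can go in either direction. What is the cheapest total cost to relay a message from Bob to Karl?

10

A few of the Bob→Karl routes:
Bob - Mona - Alice - Karl: 4 + 3 + 3 = 10
Bob - Mona - Alice - Ivan - Karl: 4 + 3 + 4 + 3 = 14
Bob - Liam - Ivan - Karl: 9 + 2 + 3 = 14
Bob - Liam - Karl: 9 + 3 = 12
Bob - Mona - Liam - Karl: 4 + 8 + 3 = 15
Shortest: 10.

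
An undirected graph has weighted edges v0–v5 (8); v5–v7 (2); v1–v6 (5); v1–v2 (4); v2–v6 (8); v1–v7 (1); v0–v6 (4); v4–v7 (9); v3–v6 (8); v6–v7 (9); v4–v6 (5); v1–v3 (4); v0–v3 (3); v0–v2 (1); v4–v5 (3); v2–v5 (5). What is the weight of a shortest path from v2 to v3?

Some routes from v2 to v3:
v2→v0→v6→v3: 1 + 4 + 8 = 13
v2→v0→v3: 1 + 3 = 4
v2→v1→v3: 4 + 4 = 8
v2→v5→v7→v1→v3: 5 + 2 + 1 + 4 = 12
The minimum is 4.

4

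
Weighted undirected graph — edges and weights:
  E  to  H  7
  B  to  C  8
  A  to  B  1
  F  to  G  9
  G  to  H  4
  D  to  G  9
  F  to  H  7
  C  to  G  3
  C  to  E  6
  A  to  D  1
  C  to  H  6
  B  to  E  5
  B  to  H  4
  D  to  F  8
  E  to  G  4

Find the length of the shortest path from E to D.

7

Some routes from E to D:
E→B→A→D: 5 + 1 + 1 = 7
E→G→D: 4 + 9 = 13
E→H→B→A→D: 7 + 4 + 1 + 1 = 13
Shortest: 7.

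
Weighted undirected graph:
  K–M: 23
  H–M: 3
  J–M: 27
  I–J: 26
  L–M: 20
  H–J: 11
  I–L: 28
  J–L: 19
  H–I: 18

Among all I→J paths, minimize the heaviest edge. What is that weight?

18

Checking several routes:
I → J: max(26) = 26
I → H → J: max(18, 11) = 18
I → H → M → L → J: max(18, 3, 20, 19) = 20
I → H → M → J: max(18, 3, 27) = 27
Smallest bottleneck: 18.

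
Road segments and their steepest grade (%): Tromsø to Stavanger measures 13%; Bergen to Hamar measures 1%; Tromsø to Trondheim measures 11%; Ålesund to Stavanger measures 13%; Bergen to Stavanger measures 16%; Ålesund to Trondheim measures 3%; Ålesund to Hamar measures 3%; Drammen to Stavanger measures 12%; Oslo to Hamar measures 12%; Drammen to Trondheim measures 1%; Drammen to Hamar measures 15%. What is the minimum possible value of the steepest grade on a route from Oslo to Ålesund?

12

Checking several routes:
Oslo → Hamar → Drammen → Stavanger → Tromsø → Trondheim → Ålesund: max(12, 15, 12, 13, 11, 3) = 15
Oslo → Hamar → Drammen → Stavanger → Ålesund: max(12, 15, 12, 13) = 15
Oslo → Hamar → Drammen → Trondheim → Ålesund: max(12, 15, 1, 3) = 15
Oslo → Hamar → Ålesund: max(12, 3) = 12
Smallest bottleneck: 12%.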